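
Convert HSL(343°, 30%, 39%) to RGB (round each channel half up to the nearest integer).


H=343°, S=0.30, L=0.39
C = (1-|2L-1|)×S = (1-|-0.22|)×0.30 = 0.234
H' = H/60 = 343/60 ≈ 5.7167; X = C×(1-|H' mod 2 - 1|) = 0.0663
m = L - C/2 = 0.39 - 0.117 = 0.273
Sector ⌊H'⌋ = 5 → (R',G',B') = (0.234, 0.0, 0.0663)
RGB = ((R'+m)×255, (G'+m)×255, (B'+m)×255) = (129.285, 69.615, 86.5215)
Round half up → RGB(129, 70, 87)


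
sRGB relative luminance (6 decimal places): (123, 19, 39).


Linearize each channel (sRGB transfer function): c = v/255; c_lin = c/12.92 if c ≤ 0.04045, else ((c+0.055)/1.055)^2.4
  R: 123/255 ≈ 0.482353 > 0.04045 → ((0.482353+0.055)/1.055)^2.4 ≈ 0.198069
  G: 19/255 ≈ 0.074510 > 0.04045 → ((0.074510+0.055)/1.055)^2.4 ≈ 0.006512
  B: 39/255 ≈ 0.152941 > 0.04045 → ((0.152941+0.055)/1.055)^2.4 ≈ 0.020289
R_lin = 0.198069, G_lin = 0.006512, B_lin = 0.020289
L = 0.2126×R + 0.7152×G + 0.0722×B
L = 0.2126×0.198069 + 0.7152×0.006512 + 0.0722×0.020289
L ≈ 0.048232


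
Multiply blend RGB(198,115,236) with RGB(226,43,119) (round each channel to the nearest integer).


Multiply: C = A×B/255, rounded to nearest integer
R: 198×226/255 = 44748/255 ≈ 175.482 → 175
G: 115×43/255 = 4945/255 ≈ 19.392 → 19
B: 236×119/255 = 28084/255 ≈ 110.133 → 110
= RGB(175, 19, 110)


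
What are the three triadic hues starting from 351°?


Triadic: equally spaced at 120° intervals
H1 = 351°
H2 = (351 + 120) mod 360 = 111°
H3 = (351 + 240) mod 360 = 231°
Triadic = 351°, 111°, 231°


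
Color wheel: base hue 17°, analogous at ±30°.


Base hue: 17°
Left analog: (17 - 30) mod 360 = 347°
Right analog: (17 + 30) mod 360 = 47°
Analogous hues = 347° and 47°


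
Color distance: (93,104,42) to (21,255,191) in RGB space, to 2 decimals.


d = √[(R₁-R₂)² + (G₁-G₂)² + (B₁-B₂)²]
d = √[(93-21)² + (104-255)² + (42-191)²]
d = √[5184 + 22801 + 22201]
d = √50186
d ≈ 224.02


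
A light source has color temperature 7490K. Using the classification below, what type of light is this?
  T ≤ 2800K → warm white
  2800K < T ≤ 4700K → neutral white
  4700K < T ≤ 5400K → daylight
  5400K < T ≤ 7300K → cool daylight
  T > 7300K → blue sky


Temperature: 7490K
7490K > 7300K → blue sky
Classification: blue sky


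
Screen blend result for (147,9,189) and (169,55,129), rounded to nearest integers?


Screen: C = 255 - (255-A)×(255-B)/255, rounded to nearest integer
R: 255 - (255-147)×(255-169)/255 = 255 - 9288/255 ≈ 255 - 36.424 = 218.576 → 219
G: 255 - (255-9)×(255-55)/255 = 255 - 49200/255 ≈ 255 - 192.941 = 62.059 → 62
B: 255 - (255-189)×(255-129)/255 = 255 - 8316/255 ≈ 255 - 32.612 = 222.388 → 222
= RGB(219, 62, 222)


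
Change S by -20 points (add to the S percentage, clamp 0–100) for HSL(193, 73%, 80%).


Original S = 73%
Adjustment = -20 percentage points
New S = 73 + (-20) = 53
Clamp to [0, 100] → 53
= HSL(193°, 53%, 80%)


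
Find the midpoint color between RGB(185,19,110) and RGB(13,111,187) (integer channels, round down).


Midpoint: each channel = ⌊(C₁+C₂)/2⌋
R: ⌊(185+13)/2⌋ = 99
G: ⌊(19+111)/2⌋ = 65
B: ⌊(110+187)/2⌋ = 148
= RGB(99, 65, 148)


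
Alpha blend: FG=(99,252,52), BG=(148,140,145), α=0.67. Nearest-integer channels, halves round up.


C = α×F + (1-α)×B, with 1-α = 0.33
R: 0.67×99 + 0.33×148 = 66.33 + 48.84 = 115.17 → 115
G: 0.67×252 + 0.33×140 = 168.84 + 46.20 = 215.04 → 215
B: 0.67×52 + 0.33×145 = 34.84 + 47.85 = 82.69 → 83
= RGB(115, 215, 83)


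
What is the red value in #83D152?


Color: #83D152
R = 83 = 131
G = D1 = 209
B = 52 = 82
Red = 131


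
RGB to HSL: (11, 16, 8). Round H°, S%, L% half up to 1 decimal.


Normalize: R'=11/255≈0.0431, G'=16/255≈0.0627, B'=8/255≈0.0314
Max=16/255, Min=8/255, Δ=Max-Min=8/255
L = (Max+Min)/2 = (16+8)/510 = 24/510 = 0.04705… → L = 4.7%
L ≤ 0.5 → S = Δ/(Max+Min) = 8/(16+8) = 8/24 = 0.33333… → S = 33.3%
(the 1/255 factors cancel in S and H, so raw channel differences can be used)
Max is G' → H = 60 × ((B-R)/Δ + 2) = 60 × ((8-11)/8 + 2)
  -3/8 + 2 = -0.375 + 2 = 1.625
  H = 60 × 1.625 = 97.5° → H = 97.5°
= HSL(97.5°, 33.3%, 4.7%)


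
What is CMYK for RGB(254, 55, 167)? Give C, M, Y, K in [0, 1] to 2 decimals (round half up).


R'=254/255≈0.9961, G'=55/255≈0.2157, B'=167/255≈0.6549
K = 1 - max(R',G',B') = 1 - 254/255 = 1/255 = 0.00392… → 0.00
(1-R'-K)/(1-K) simplifies to (max-R)/max with max = 254:
C = (254-254)/254 = 0/254 = 0 → 0.00
M = (254-55)/254 = 199/254 = 0.78346… → 0.78
Y = (254-167)/254 = 87/254 = 0.34251… → 0.34
= CMYK(0.00, 0.78, 0.34, 0.00)


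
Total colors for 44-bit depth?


Colors = 2^bits = 2^44
= 17,592,186,044,416 colors


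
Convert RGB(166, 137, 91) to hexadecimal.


R = 166 → A6 (hex)
G = 137 → 89 (hex)
B = 91 → 5B (hex)
Hex = #A6895B


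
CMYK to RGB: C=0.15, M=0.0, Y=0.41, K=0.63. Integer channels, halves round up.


R = 255 × (1-C) × (1-K) = 255 × 0.85 × 0.37 = 80.1975 → 80
G = 255 × (1-M) × (1-K) = 255 × 1.00 × 0.37 = 94.35 → 94
B = 255 × (1-Y) × (1-K) = 255 × 0.59 × 0.37 = 55.6665 → 56
= RGB(80, 94, 56)


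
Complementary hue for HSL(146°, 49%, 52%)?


Complement = opposite side of color wheel = hue + 180°
H' = (146 + 180) mod 360 = 326°
S and L unchanged.
= HSL(326°, 49%, 52%)


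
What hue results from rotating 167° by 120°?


New hue = (H + rotation) mod 360
New hue = (167 + 120) mod 360
= 287 mod 360
= 287°


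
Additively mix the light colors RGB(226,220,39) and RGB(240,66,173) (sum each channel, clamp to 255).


Additive: each channel = min(255, C₁+C₂)
R: 226+240 = 466 → 255
G: 220+66 = 286 → 255
B: 39+173 = 212 → 212
= RGB(255, 255, 212)


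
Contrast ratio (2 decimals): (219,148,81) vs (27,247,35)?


Linearize each sRGB channel c=v/255: c/12.92 if c ≤ 0.04045 else ((c+0.055)/1.055)^2.4
L = 0.2126×R_lin + 0.7152×G_lin + 0.0722×B_lin
Color 1 (219,148,81):
  R=219: 219/255≈0.8588 > 0.04045 → ((0.8588+0.055)/1.055)^2.4 ≈ 0.70838
  G=148: 148/255≈0.5804 > 0.04045 → ((0.5804+0.055)/1.055)^2.4 ≈ 0.29614
  B=81: 81/255≈0.3176 > 0.04045 → ((0.3176+0.055)/1.055)^2.4 ≈ 0.08228
  L1 = 0.2126×0.70838 + 0.7152×0.29614 + 0.0722×0.08228 ≈ 0.36834
Color 2 (27,247,35):
  R=27: 27/255≈0.1059 > 0.04045 → ((0.1059+0.055)/1.055)^2.4 ≈ 0.01096
  G=247: 247/255≈0.9686 > 0.04045 → ((0.9686+0.055)/1.055)^2.4 ≈ 0.93011
  B=35: 35/255≈0.1373 > 0.04045 → ((0.1373+0.055)/1.055)^2.4 ≈ 0.01681
  L2 = 0.2126×0.01096 + 0.7152×0.93011 + 0.0722×0.01681 ≈ 0.66876
Lighter = 0.66876, Darker = 0.36834
Ratio = (L_lighter + 0.05) / (L_darker + 0.05)
Ratio = (0.66876 + 0.05) / (0.36834 + 0.05) = 0.71876 / 0.41834 ≈ 1.7181
Ratio ≈ 1.72:1


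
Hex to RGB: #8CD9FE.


8C → 140 (R)
D9 → 217 (G)
FE → 254 (B)
= RGB(140, 217, 254)


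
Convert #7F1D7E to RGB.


7F → 127 (R)
1D → 29 (G)
7E → 126 (B)
= RGB(127, 29, 126)


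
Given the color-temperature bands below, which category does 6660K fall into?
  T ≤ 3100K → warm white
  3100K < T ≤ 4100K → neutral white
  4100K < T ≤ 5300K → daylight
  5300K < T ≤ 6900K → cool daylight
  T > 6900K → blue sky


Temperature: 6660K
5300K < 6660K ≤ 6900K → cool daylight
Classification: cool daylight


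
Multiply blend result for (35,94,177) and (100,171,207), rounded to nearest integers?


Multiply: C = A×B/255, rounded to nearest integer
R: 35×100/255 = 3500/255 ≈ 13.725 → 14
G: 94×171/255 = 16074/255 ≈ 63.035 → 63
B: 177×207/255 = 36639/255 ≈ 143.682 → 144
= RGB(14, 63, 144)


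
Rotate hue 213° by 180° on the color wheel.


New hue = (H + rotation) mod 360
New hue = (213 + 180) mod 360
= 393 mod 360
= 33°


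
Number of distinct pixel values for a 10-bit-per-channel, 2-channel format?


Total bits = 10 bits/channel × 2 channels = 20 bits
Distinct pixel values = 2^20
= 1,048,576 pixel values


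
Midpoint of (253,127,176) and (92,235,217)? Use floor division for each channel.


Midpoint: each channel = ⌊(C₁+C₂)/2⌋
R: ⌊(253+92)/2⌋ = 172
G: ⌊(127+235)/2⌋ = 181
B: ⌊(176+217)/2⌋ = 196
= RGB(172, 181, 196)


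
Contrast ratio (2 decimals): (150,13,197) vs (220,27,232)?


Linearize each sRGB channel c=v/255: c/12.92 if c ≤ 0.04045 else ((c+0.055)/1.055)^2.4
L = 0.2126×R_lin + 0.7152×G_lin + 0.0722×B_lin
Color 1 (150,13,197):
  R=150: 150/255≈0.5882 > 0.04045 → ((0.5882+0.055)/1.055)^2.4 ≈ 0.30499
  G=13: 13/255≈0.0510 > 0.04045 → ((0.0510+0.055)/1.055)^2.4 ≈ 0.00402
  B=197: 197/255≈0.7725 > 0.04045 → ((0.7725+0.055)/1.055)^2.4 ≈ 0.55834
  L1 = 0.2126×0.30499 + 0.7152×0.00402 + 0.0722×0.55834 ≈ 0.10803
Color 2 (220,27,232):
  R=220: 220/255≈0.8627 > 0.04045 → ((0.8627+0.055)/1.055)^2.4 ≈ 0.71569
  G=27: 27/255≈0.1059 > 0.04045 → ((0.1059+0.055)/1.055)^2.4 ≈ 0.01096
  B=232: 232/255≈0.9098 > 0.04045 → ((0.9098+0.055)/1.055)^2.4 ≈ 0.80695
  L2 = 0.2126×0.71569 + 0.7152×0.01096 + 0.0722×0.80695 ≈ 0.21826
Lighter = 0.21826, Darker = 0.10803
Ratio = (L_lighter + 0.05) / (L_darker + 0.05)
Ratio = (0.21826 + 0.05) / (0.10803 + 0.05) = 0.26826 / 0.15803 ≈ 1.6975
Ratio ≈ 1.70:1


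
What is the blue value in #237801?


Color: #237801
R = 23 = 35
G = 78 = 120
B = 01 = 1
Blue = 1


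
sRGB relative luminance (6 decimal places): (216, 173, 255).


Linearize each channel (sRGB transfer function): c = v/255; c_lin = c/12.92 if c ≤ 0.04045, else ((c+0.055)/1.055)^2.4
  R: 216/255 ≈ 0.847059 > 0.04045 → ((0.847059+0.055)/1.055)^2.4 ≈ 0.686685
  G: 173/255 ≈ 0.678431 > 0.04045 → ((0.678431+0.055)/1.055)^2.4 ≈ 0.417885
  B: 255/255 ≈ 1.000000 > 0.04045 → ((1.000000+0.055)/1.055)^2.4 ≈ 1.000000
R_lin = 0.686685, G_lin = 0.417885, B_lin = 1.000000
L = 0.2126×R + 0.7152×G + 0.0722×B
L = 0.2126×0.686685 + 0.7152×0.417885 + 0.0722×1.000000
L ≈ 0.517061


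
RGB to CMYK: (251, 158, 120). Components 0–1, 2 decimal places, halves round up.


R'=251/255≈0.9843, G'=158/255≈0.6196, B'=120/255≈0.4706
K = 1 - max(R',G',B') = 1 - 251/255 = 4/255 = 0.01568… → 0.02
(1-R'-K)/(1-K) simplifies to (max-R)/max with max = 251:
C = (251-251)/251 = 0/251 = 0 → 0.00
M = (251-158)/251 = 93/251 = 0.37051… → 0.37
Y = (251-120)/251 = 131/251 = 0.52191… → 0.52
= CMYK(0.00, 0.37, 0.52, 0.02)


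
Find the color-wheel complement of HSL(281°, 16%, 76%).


Complement = opposite side of color wheel = hue + 180°
H' = (281 + 180) mod 360 = 101°
S and L unchanged.
= HSL(101°, 16%, 76%)


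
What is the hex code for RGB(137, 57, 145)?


R = 137 → 89 (hex)
G = 57 → 39 (hex)
B = 145 → 91 (hex)
Hex = #893991


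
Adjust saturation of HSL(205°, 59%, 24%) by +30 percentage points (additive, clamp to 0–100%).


Original S = 59%
Adjustment = +30 percentage points
New S = 59 + (30) = 89
Clamp to [0, 100] → 89
= HSL(205°, 89%, 24%)


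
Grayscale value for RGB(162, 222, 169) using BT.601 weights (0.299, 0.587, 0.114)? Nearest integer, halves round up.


Gray = 0.299×R + 0.587×G + 0.114×B
Gray = 0.299×162 + 0.587×222 + 0.114×169
Gray = 48.438 + 130.314 + 19.266
Gray = 198.018 → round half up → 198
Gray = 198


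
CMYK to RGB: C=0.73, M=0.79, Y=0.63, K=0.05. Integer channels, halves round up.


R = 255 × (1-C) × (1-K) = 255 × 0.27 × 0.95 = 65.4075 → 65
G = 255 × (1-M) × (1-K) = 255 × 0.21 × 0.95 = 50.8725 → 51
B = 255 × (1-Y) × (1-K) = 255 × 0.37 × 0.95 = 89.6325 → 90
= RGB(65, 51, 90)


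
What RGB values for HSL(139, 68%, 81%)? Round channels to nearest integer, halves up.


H=139°, S=0.68, L=0.81
C = (1-|2L-1|)×S = (1-|0.62|)×0.68 = 0.2584
H' = H/60 = 139/60 ≈ 2.3167; X = C×(1-|H' mod 2 - 1|) ≈ 0.0818
m = L - C/2 = 0.81 - 0.1292 = 0.6808
Sector ⌊H'⌋ = 2 → (R',G',B') = (0.0, 0.2584, ≈0.0818)
RGB = ((R'+m)×255, (G'+m)×255, (B'+m)×255) = (173.604, 239.496, 194.4698)
Round half up → RGB(174, 239, 194)


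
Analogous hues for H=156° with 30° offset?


Base hue: 156°
Left analog: (156 - 30) mod 360 = 126°
Right analog: (156 + 30) mod 360 = 186°
Analogous hues = 126° and 186°


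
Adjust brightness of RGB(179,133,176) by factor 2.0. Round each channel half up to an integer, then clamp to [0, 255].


Multiply each channel by 2.0, round half up, clamp to [0, 255]
R: 179×2.0 = 358 → clamp → 255
G: 133×2.0 = 266 → clamp → 255
B: 176×2.0 = 352 → clamp → 255
= RGB(255, 255, 255)


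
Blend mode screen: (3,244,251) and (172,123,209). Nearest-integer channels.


Screen: C = 255 - (255-A)×(255-B)/255, rounded to nearest integer
R: 255 - (255-3)×(255-172)/255 = 255 - 20916/255 ≈ 255 - 82.024 = 172.976 → 173
G: 255 - (255-244)×(255-123)/255 = 255 - 1452/255 ≈ 255 - 5.694 = 249.306 → 249
B: 255 - (255-251)×(255-209)/255 = 255 - 184/255 ≈ 255 - 0.722 = 254.278 → 254
= RGB(173, 249, 254)


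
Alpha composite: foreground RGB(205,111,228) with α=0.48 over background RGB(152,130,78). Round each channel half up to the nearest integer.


C = α×F + (1-α)×B, with 1-α = 0.52
R: 0.48×205 + 0.52×152 = 98.40 + 79.04 = 177.44 → 177
G: 0.48×111 + 0.52×130 = 53.28 + 67.60 = 120.88 → 121
B: 0.48×228 + 0.52×78 = 109.44 + 40.56 = 150.00 → 150
= RGB(177, 121, 150)


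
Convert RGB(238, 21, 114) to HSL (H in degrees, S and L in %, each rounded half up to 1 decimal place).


Normalize: R'=238/255≈0.9333, G'=21/255≈0.0824, B'=114/255≈0.4471
Max=238/255, Min=21/255, Δ=Max-Min=217/255
L = (Max+Min)/2 = (238+21)/510 = 259/510 = 0.50784… → L = 50.8%
L > 0.5 → S = Δ/(2-Max-Min) = 217/(510-238-21) = 217/251 = 0.86454… → S = 86.5%
(the 1/255 factors cancel in S and H, so raw channel differences can be used)
Max is R' → H = 60 × (((G-B)/Δ) mod 6) = 60 × (((21-114)/217) mod 6)
  (-93)/217 = -0.4285…; negative, so add 6 → 5.5714…
  H = 60 × 5.5714… = 334.285…° → H = 334.3°
= HSL(334.3°, 86.5%, 50.8%)


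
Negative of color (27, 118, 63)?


Invert: (255-R, 255-G, 255-B)
R: 255-27 = 228
G: 255-118 = 137
B: 255-63 = 192
= RGB(228, 137, 192)


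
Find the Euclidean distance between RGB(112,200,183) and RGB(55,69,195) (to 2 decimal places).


d = √[(R₁-R₂)² + (G₁-G₂)² + (B₁-B₂)²]
d = √[(112-55)² + (200-69)² + (183-195)²]
d = √[3249 + 17161 + 144]
d = √20554
d ≈ 143.37


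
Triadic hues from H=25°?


Triadic: equally spaced at 120° intervals
H1 = 25°
H2 = (25 + 120) mod 360 = 145°
H3 = (25 + 240) mod 360 = 265°
Triadic = 25°, 145°, 265°


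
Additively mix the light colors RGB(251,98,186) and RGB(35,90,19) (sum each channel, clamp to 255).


Additive: each channel = min(255, C₁+C₂)
R: 251+35 = 286 → 255
G: 98+90 = 188 → 188
B: 186+19 = 205 → 205
= RGB(255, 188, 205)


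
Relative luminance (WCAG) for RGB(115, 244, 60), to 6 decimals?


Linearize each channel (sRGB transfer function): c = v/255; c_lin = c/12.92 if c ≤ 0.04045, else ((c+0.055)/1.055)^2.4
  R: 115/255 ≈ 0.450980 > 0.04045 → ((0.450980+0.055)/1.055)^2.4 ≈ 0.171441
  G: 244/255 ≈ 0.956863 > 0.04045 → ((0.956863+0.055)/1.055)^2.4 ≈ 0.904661
  B: 60/255 ≈ 0.235294 > 0.04045 → ((0.235294+0.055)/1.055)^2.4 ≈ 0.045186
R_lin = 0.171441, G_lin = 0.904661, B_lin = 0.045186
L = 0.2126×R + 0.7152×G + 0.0722×B
L = 0.2126×0.171441 + 0.7152×0.904661 + 0.0722×0.045186
L ≈ 0.686724


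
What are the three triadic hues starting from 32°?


Triadic: equally spaced at 120° intervals
H1 = 32°
H2 = (32 + 120) mod 360 = 152°
H3 = (32 + 240) mod 360 = 272°
Triadic = 32°, 152°, 272°


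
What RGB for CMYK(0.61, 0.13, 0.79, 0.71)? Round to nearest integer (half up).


R = 255 × (1-C) × (1-K) = 255 × 0.39 × 0.29 = 28.8405 → 29
G = 255 × (1-M) × (1-K) = 255 × 0.87 × 0.29 = 64.3365 → 64
B = 255 × (1-Y) × (1-K) = 255 × 0.21 × 0.29 = 15.5295 → 16
= RGB(29, 64, 16)


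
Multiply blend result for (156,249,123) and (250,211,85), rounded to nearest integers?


Multiply: C = A×B/255, rounded to nearest integer
R: 156×250/255 = 39000/255 ≈ 152.941 → 153
G: 249×211/255 = 52539/255 ≈ 206.035 → 206
B: 123×85/255 = 10455/255 ≈ 41.000 → 41
= RGB(153, 206, 41)


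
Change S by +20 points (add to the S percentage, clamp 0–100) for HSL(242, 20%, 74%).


Original S = 20%
Adjustment = +20 percentage points
New S = 20 + (20) = 40
Clamp to [0, 100] → 40
= HSL(242°, 40%, 74%)


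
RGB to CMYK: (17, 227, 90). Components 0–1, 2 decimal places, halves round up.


R'=17/255≈0.0667, G'=227/255≈0.8902, B'=90/255≈0.3529
K = 1 - max(R',G',B') = 1 - 227/255 = 28/255 = 0.10980… → 0.11
(1-R'-K)/(1-K) simplifies to (max-R)/max with max = 227:
C = (227-17)/227 = 210/227 = 0.92511… → 0.93
M = (227-227)/227 = 0/227 = 0 → 0.00
Y = (227-90)/227 = 137/227 = 0.60352… → 0.60
= CMYK(0.93, 0.00, 0.60, 0.11)


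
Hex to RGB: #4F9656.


4F → 79 (R)
96 → 150 (G)
56 → 86 (B)
= RGB(79, 150, 86)


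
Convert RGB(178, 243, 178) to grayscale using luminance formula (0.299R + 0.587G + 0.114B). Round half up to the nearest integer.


Gray = 0.299×R + 0.587×G + 0.114×B
Gray = 0.299×178 + 0.587×243 + 0.114×178
Gray = 53.222 + 142.641 + 20.292
Gray = 216.155 → round half up → 216
Gray = 216


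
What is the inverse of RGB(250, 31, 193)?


Invert: (255-R, 255-G, 255-B)
R: 255-250 = 5
G: 255-31 = 224
B: 255-193 = 62
= RGB(5, 224, 62)


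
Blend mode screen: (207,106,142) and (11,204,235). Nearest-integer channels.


Screen: C = 255 - (255-A)×(255-B)/255, rounded to nearest integer
R: 255 - (255-207)×(255-11)/255 = 255 - 11712/255 ≈ 255 - 45.929 = 209.071 → 209
G: 255 - (255-106)×(255-204)/255 = 255 - 7599/255 ≈ 255 - 29.800 = 225.200 → 225
B: 255 - (255-142)×(255-235)/255 = 255 - 2260/255 ≈ 255 - 8.863 = 246.137 → 246
= RGB(209, 225, 246)


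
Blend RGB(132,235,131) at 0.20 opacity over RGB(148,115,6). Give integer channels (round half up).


C = α×F + (1-α)×B, with 1-α = 0.80
R: 0.20×132 + 0.80×148 = 26.40 + 118.40 = 144.80 → 145
G: 0.20×235 + 0.80×115 = 47.00 + 92.00 = 139.00 → 139
B: 0.20×131 + 0.80×6 = 26.20 + 4.80 = 31.00 → 31
= RGB(145, 139, 31)


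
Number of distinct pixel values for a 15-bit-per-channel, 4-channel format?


Total bits = 15 bits/channel × 4 channels = 60 bits
Distinct pixel values = 2^60
= 1,152,921,504,606,846,976 pixel values


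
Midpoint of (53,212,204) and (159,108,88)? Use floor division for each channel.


Midpoint: each channel = ⌊(C₁+C₂)/2⌋
R: ⌊(53+159)/2⌋ = 106
G: ⌊(212+108)/2⌋ = 160
B: ⌊(204+88)/2⌋ = 146
= RGB(106, 160, 146)


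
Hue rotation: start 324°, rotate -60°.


New hue = (H + rotation) mod 360
New hue = (324 -60) mod 360
= 264 mod 360
= 264°


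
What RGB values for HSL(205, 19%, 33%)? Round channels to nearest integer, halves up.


H=205°, S=0.19, L=0.33
C = (1-|2L-1|)×S = (1-|-0.34|)×0.19 = 0.1254
H' = H/60 = 205/60 ≈ 3.4167; X = C×(1-|H' mod 2 - 1|) = 0.07315
m = L - C/2 = 0.33 - 0.0627 = 0.2673
Sector ⌊H'⌋ = 3 → (R',G',B') = (0.0, 0.07315, 0.1254)
RGB = ((R'+m)×255, (G'+m)×255, (B'+m)×255) = (68.1615, 86.81475, 100.1385)
Round half up → RGB(68, 87, 100)


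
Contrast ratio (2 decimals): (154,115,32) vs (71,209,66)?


Linearize each sRGB channel c=v/255: c/12.92 if c ≤ 0.04045 else ((c+0.055)/1.055)^2.4
L = 0.2126×R_lin + 0.7152×G_lin + 0.0722×B_lin
Color 1 (154,115,32):
  R=154: 154/255≈0.6039 > 0.04045 → ((0.6039+0.055)/1.055)^2.4 ≈ 0.32314
  G=115: 115/255≈0.4510 > 0.04045 → ((0.4510+0.055)/1.055)^2.4 ≈ 0.17144
  B=32: 32/255≈0.1255 > 0.04045 → ((0.1255+0.055)/1.055)^2.4 ≈ 0.01444
  L1 = 0.2126×0.32314 + 0.7152×0.17144 + 0.0722×0.01444 ≈ 0.19236
Color 2 (71,209,66):
  R=71: 71/255≈0.2784 > 0.04045 → ((0.2784+0.055)/1.055)^2.4 ≈ 0.06301
  G=209: 209/255≈0.8196 > 0.04045 → ((0.8196+0.055)/1.055)^2.4 ≈ 0.63760
  B=66: 66/255≈0.2588 > 0.04045 → ((0.2588+0.055)/1.055)^2.4 ≈ 0.05448
  L2 = 0.2126×0.06301 + 0.7152×0.63760 + 0.0722×0.05448 ≈ 0.47334
Lighter = 0.47334, Darker = 0.19236
Ratio = (L_lighter + 0.05) / (L_darker + 0.05)
Ratio = (0.47334 + 0.05) / (0.19236 + 0.05) = 0.52334 / 0.24236 ≈ 2.1594
Ratio ≈ 2.16:1


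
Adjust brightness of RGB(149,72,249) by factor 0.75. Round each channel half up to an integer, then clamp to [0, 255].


Multiply each channel by 0.75, round half up, clamp to [0, 255]
R: 149×0.75 = 111.75 → round → 112
G: 72×0.75 = 54
B: 249×0.75 = 186.75 → round → 187
= RGB(112, 54, 187)


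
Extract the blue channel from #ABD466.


Color: #ABD466
R = AB = 171
G = D4 = 212
B = 66 = 102
Blue = 102


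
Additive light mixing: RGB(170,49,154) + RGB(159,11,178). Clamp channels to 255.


Additive: each channel = min(255, C₁+C₂)
R: 170+159 = 329 → 255
G: 49+11 = 60 → 60
B: 154+178 = 332 → 255
= RGB(255, 60, 255)


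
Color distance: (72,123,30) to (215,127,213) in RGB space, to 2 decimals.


d = √[(R₁-R₂)² + (G₁-G₂)² + (B₁-B₂)²]
d = √[(72-215)² + (123-127)² + (30-213)²]
d = √[20449 + 16 + 33489]
d = √53954
d ≈ 232.28


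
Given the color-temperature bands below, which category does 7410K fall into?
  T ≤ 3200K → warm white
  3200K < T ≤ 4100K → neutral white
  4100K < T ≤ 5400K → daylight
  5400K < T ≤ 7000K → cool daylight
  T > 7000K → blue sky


Temperature: 7410K
7410K > 7000K → blue sky
Classification: blue sky


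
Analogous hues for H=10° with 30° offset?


Base hue: 10°
Left analog: (10 - 30) mod 360 = 340°
Right analog: (10 + 30) mod 360 = 40°
Analogous hues = 340° and 40°


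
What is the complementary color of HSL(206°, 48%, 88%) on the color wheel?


Complement = opposite side of color wheel = hue + 180°
H' = (206 + 180) mod 360 = 26°
S and L unchanged.
= HSL(26°, 48%, 88%)


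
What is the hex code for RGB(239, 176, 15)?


R = 239 → EF (hex)
G = 176 → B0 (hex)
B = 15 → 0F (hex)
Hex = #EFB00F


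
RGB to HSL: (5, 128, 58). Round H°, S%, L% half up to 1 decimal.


Normalize: R'=5/255≈0.0196, G'=128/255≈0.5020, B'=58/255≈0.2275
Max=128/255, Min=5/255, Δ=Max-Min=123/255
L = (Max+Min)/2 = (128+5)/510 = 133/510 = 0.26078… → L = 26.1%
L ≤ 0.5 → S = Δ/(Max+Min) = 123/(128+5) = 123/133 = 0.92481… → S = 92.5%
(the 1/255 factors cancel in S and H, so raw channel differences can be used)
Max is G' → H = 60 × ((B-R)/Δ + 2) = 60 × ((58-5)/123 + 2)
  53/123 + 2 = 0.4308… + 2 = 2.4308…
  H = 60 × 2.4308… = 145.853…° → H = 145.9°
= HSL(145.9°, 92.5%, 26.1%)


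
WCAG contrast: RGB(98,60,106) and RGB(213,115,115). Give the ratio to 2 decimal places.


Linearize each sRGB channel c=v/255: c/12.92 if c ≤ 0.04045 else ((c+0.055)/1.055)^2.4
L = 0.2126×R_lin + 0.7152×G_lin + 0.0722×B_lin
Color 1 (98,60,106):
  R=98: 98/255≈0.3843 > 0.04045 → ((0.3843+0.055)/1.055)^2.4 ≈ 0.12214
  G=60: 60/255≈0.2353 > 0.04045 → ((0.2353+0.055)/1.055)^2.4 ≈ 0.04519
  B=106: 106/255≈0.4157 > 0.04045 → ((0.4157+0.055)/1.055)^2.4 ≈ 0.14413
  L1 = 0.2126×0.12214 + 0.7152×0.04519 + 0.0722×0.14413 ≈ 0.06869
Color 2 (213,115,115):
  R=213: 213/255≈0.8353 > 0.04045 → ((0.8353+0.055)/1.055)^2.4 ≈ 0.66539
  G=115: 115/255≈0.4510 > 0.04045 → ((0.4510+0.055)/1.055)^2.4 ≈ 0.17144
  B=115: 115/255≈0.4510 > 0.04045 → ((0.4510+0.055)/1.055)^2.4 ≈ 0.17144
  L2 = 0.2126×0.66539 + 0.7152×0.17144 + 0.0722×0.17144 ≈ 0.27645
Lighter = 0.27645, Darker = 0.06869
Ratio = (L_lighter + 0.05) / (L_darker + 0.05)
Ratio = (0.27645 + 0.05) / (0.06869 + 0.05) = 0.32645 / 0.11869 ≈ 2.7505
Ratio ≈ 2.75:1


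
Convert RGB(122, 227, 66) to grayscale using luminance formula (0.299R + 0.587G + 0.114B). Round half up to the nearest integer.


Gray = 0.299×R + 0.587×G + 0.114×B
Gray = 0.299×122 + 0.587×227 + 0.114×66
Gray = 36.478 + 133.249 + 7.524
Gray = 177.251 → round half up → 177
Gray = 177


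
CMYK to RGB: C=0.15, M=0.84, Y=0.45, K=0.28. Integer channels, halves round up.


R = 255 × (1-C) × (1-K) = 255 × 0.85 × 0.72 = 156.06 → 156
G = 255 × (1-M) × (1-K) = 255 × 0.16 × 0.72 = 29.376 → 29
B = 255 × (1-Y) × (1-K) = 255 × 0.55 × 0.72 = 100.98 → 101
= RGB(156, 29, 101)


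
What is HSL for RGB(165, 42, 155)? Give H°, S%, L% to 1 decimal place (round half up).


Normalize: R'=165/255≈0.6471, G'=42/255≈0.1647, B'=155/255≈0.6078
Max=165/255, Min=42/255, Δ=Max-Min=123/255
L = (Max+Min)/2 = (165+42)/510 = 207/510 = 0.40588… → L = 40.6%
L ≤ 0.5 → S = Δ/(Max+Min) = 123/(165+42) = 123/207 = 0.59420… → S = 59.4%
(the 1/255 factors cancel in S and H, so raw channel differences can be used)
Max is R' → H = 60 × (((G-B)/Δ) mod 6) = 60 × (((42-155)/123) mod 6)
  (-113)/123 = -0.9186…; negative, so add 6 → 5.0813…
  H = 60 × 5.0813… = 304.878…° → H = 304.9°
= HSL(304.9°, 59.4%, 40.6%)


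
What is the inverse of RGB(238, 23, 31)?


Invert: (255-R, 255-G, 255-B)
R: 255-238 = 17
G: 255-23 = 232
B: 255-31 = 224
= RGB(17, 232, 224)


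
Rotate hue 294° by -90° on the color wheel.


New hue = (H + rotation) mod 360
New hue = (294 -90) mod 360
= 204 mod 360
= 204°


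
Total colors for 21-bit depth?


Colors = 2^bits = 2^21
= 2,097,152 colors


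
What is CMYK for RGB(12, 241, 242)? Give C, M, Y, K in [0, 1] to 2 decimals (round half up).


R'=12/255≈0.0471, G'=241/255≈0.9451, B'=242/255≈0.9490
K = 1 - max(R',G',B') = 1 - 242/255 = 13/255 = 0.05098… → 0.05
(1-R'-K)/(1-K) simplifies to (max-R)/max with max = 242:
C = (242-12)/242 = 230/242 = 0.95041… → 0.95
M = (242-241)/242 = 1/242 = 0.00413… → 0.00
Y = (242-242)/242 = 0/242 = 0 → 0.00
= CMYK(0.95, 0.00, 0.00, 0.05)


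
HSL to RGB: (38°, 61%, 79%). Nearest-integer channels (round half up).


H=38°, S=0.61, L=0.79
C = (1-|2L-1|)×S = (1-|0.58|)×0.61 = 0.2562
H' = H/60 = 38/60 ≈ 0.6333; X = C×(1-|H' mod 2 - 1|) = 0.16226
m = L - C/2 = 0.79 - 0.1281 = 0.6619
Sector ⌊H'⌋ = 0 → (R',G',B') = (0.2562, 0.16226, 0.0)
RGB = ((R'+m)×255, (G'+m)×255, (B'+m)×255) = (234.1155, 210.1608, 168.7845)
Round half up → RGB(234, 210, 169)


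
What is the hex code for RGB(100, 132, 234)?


R = 100 → 64 (hex)
G = 132 → 84 (hex)
B = 234 → EA (hex)
Hex = #6484EA


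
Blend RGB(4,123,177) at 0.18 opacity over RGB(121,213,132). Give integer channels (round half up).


C = α×F + (1-α)×B, with 1-α = 0.82
R: 0.18×4 + 0.82×121 = 0.72 + 99.22 = 99.94 → 100
G: 0.18×123 + 0.82×213 = 22.14 + 174.66 = 196.80 → 197
B: 0.18×177 + 0.82×132 = 31.86 + 108.24 = 140.10 → 140
= RGB(100, 197, 140)


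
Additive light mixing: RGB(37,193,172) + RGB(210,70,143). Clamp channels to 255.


Additive: each channel = min(255, C₁+C₂)
R: 37+210 = 247 → 247
G: 193+70 = 263 → 255
B: 172+143 = 315 → 255
= RGB(247, 255, 255)


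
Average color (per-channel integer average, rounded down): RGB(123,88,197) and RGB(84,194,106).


Midpoint: each channel = ⌊(C₁+C₂)/2⌋
R: ⌊(123+84)/2⌋ = 103
G: ⌊(88+194)/2⌋ = 141
B: ⌊(197+106)/2⌋ = 151
= RGB(103, 141, 151)


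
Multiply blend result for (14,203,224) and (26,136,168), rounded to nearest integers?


Multiply: C = A×B/255, rounded to nearest integer
R: 14×26/255 = 364/255 ≈ 1.427 → 1
G: 203×136/255 = 27608/255 ≈ 108.267 → 108
B: 224×168/255 = 37632/255 ≈ 147.576 → 148
= RGB(1, 108, 148)


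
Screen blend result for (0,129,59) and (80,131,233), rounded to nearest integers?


Screen: C = 255 - (255-A)×(255-B)/255, rounded to nearest integer
R: 255 - (255-0)×(255-80)/255 = 255 - 44625/255 ≈ 255 - 175.000 = 80.000 → 80
G: 255 - (255-129)×(255-131)/255 = 255 - 15624/255 ≈ 255 - 61.271 = 193.729 → 194
B: 255 - (255-59)×(255-233)/255 = 255 - 4312/255 ≈ 255 - 16.910 = 238.090 → 238
= RGB(80, 194, 238)


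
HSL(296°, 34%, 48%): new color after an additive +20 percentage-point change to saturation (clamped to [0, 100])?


Original S = 34%
Adjustment = +20 percentage points
New S = 34 + (20) = 54
Clamp to [0, 100] → 54
= HSL(296°, 54%, 48%)


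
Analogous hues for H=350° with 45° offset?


Base hue: 350°
Left analog: (350 - 45) mod 360 = 305°
Right analog: (350 + 45) mod 360 = 35°
Analogous hues = 305° and 35°


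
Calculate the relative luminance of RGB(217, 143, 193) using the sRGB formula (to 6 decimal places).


Linearize each channel (sRGB transfer function): c = v/255; c_lin = c/12.92 if c ≤ 0.04045, else ((c+0.055)/1.055)^2.4
  R: 217/255 ≈ 0.850980 > 0.04045 → ((0.850980+0.055)/1.055)^2.4 ≈ 0.693872
  G: 143/255 ≈ 0.560784 > 0.04045 → ((0.560784+0.055)/1.055)^2.4 ≈ 0.274677
  B: 193/255 ≈ 0.756863 > 0.04045 → ((0.756863+0.055)/1.055)^2.4 ≈ 0.533276
R_lin = 0.693872, G_lin = 0.274677, B_lin = 0.533276
L = 0.2126×R + 0.7152×G + 0.0722×B
L = 0.2126×0.693872 + 0.7152×0.274677 + 0.0722×0.533276
L ≈ 0.382469


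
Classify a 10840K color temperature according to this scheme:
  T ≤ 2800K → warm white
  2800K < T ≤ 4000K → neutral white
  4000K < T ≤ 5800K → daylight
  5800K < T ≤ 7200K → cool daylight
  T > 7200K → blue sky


Temperature: 10840K
10840K > 7200K → blue sky
Classification: blue sky


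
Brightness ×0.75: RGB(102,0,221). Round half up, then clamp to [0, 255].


Multiply each channel by 0.75, round half up, clamp to [0, 255]
R: 102×0.75 = 76.5 → round → 77
G: 0×0.75 = 0
B: 221×0.75 = 165.75 → round → 166
= RGB(77, 0, 166)


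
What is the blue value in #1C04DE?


Color: #1C04DE
R = 1C = 28
G = 04 = 4
B = DE = 222
Blue = 222


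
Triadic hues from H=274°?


Triadic: equally spaced at 120° intervals
H1 = 274°
H2 = (274 + 120) mod 360 = 34°
H3 = (274 + 240) mod 360 = 154°
Triadic = 274°, 34°, 154°


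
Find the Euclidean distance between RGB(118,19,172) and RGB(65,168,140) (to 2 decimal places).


d = √[(R₁-R₂)² + (G₁-G₂)² + (B₁-B₂)²]
d = √[(118-65)² + (19-168)² + (172-140)²]
d = √[2809 + 22201 + 1024]
d = √26034
d ≈ 161.35


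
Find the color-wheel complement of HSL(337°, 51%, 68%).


Complement = opposite side of color wheel = hue + 180°
H' = (337 + 180) mod 360 = 157°
S and L unchanged.
= HSL(157°, 51%, 68%)


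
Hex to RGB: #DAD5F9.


DA → 218 (R)
D5 → 213 (G)
F9 → 249 (B)
= RGB(218, 213, 249)


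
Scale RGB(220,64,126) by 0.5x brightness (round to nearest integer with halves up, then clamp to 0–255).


Multiply each channel by 0.5, round half up, clamp to [0, 255]
R: 220×0.5 = 110
G: 64×0.5 = 32
B: 126×0.5 = 63
= RGB(110, 32, 63)


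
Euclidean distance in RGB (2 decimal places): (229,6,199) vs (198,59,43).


d = √[(R₁-R₂)² + (G₁-G₂)² + (B₁-B₂)²]
d = √[(229-198)² + (6-59)² + (199-43)²]
d = √[961 + 2809 + 24336]
d = √28106
d ≈ 167.65


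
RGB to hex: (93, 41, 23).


R = 93 → 5D (hex)
G = 41 → 29 (hex)
B = 23 → 17 (hex)
Hex = #5D2917


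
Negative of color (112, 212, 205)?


Invert: (255-R, 255-G, 255-B)
R: 255-112 = 143
G: 255-212 = 43
B: 255-205 = 50
= RGB(143, 43, 50)


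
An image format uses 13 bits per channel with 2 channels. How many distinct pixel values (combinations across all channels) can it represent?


Total bits = 13 bits/channel × 2 channels = 26 bits
Distinct pixel values = 2^26
= 67,108,864 pixel values


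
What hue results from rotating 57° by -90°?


New hue = (H + rotation) mod 360
New hue = (57 -90) mod 360
= -33 mod 360
= 327°


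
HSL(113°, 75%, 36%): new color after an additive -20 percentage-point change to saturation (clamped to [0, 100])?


Original S = 75%
Adjustment = -20 percentage points
New S = 75 + (-20) = 55
Clamp to [0, 100] → 55
= HSL(113°, 55%, 36%)


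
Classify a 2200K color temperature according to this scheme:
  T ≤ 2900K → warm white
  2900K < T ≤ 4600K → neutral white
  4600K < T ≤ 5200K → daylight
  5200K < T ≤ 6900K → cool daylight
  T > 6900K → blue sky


Temperature: 2200K
2200K ≤ 2900K → warm white
Classification: warm white


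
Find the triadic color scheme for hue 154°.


Triadic: equally spaced at 120° intervals
H1 = 154°
H2 = (154 + 120) mod 360 = 274°
H3 = (154 + 240) mod 360 = 34°
Triadic = 154°, 274°, 34°


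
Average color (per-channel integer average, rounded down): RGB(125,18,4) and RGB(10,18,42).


Midpoint: each channel = ⌊(C₁+C₂)/2⌋
R: ⌊(125+10)/2⌋ = 67
G: ⌊(18+18)/2⌋ = 18
B: ⌊(4+42)/2⌋ = 23
= RGB(67, 18, 23)


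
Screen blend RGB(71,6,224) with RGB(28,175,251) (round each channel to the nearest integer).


Screen: C = 255 - (255-A)×(255-B)/255, rounded to nearest integer
R: 255 - (255-71)×(255-28)/255 = 255 - 41768/255 ≈ 255 - 163.796 = 91.204 → 91
G: 255 - (255-6)×(255-175)/255 = 255 - 19920/255 ≈ 255 - 78.118 = 176.882 → 177
B: 255 - (255-224)×(255-251)/255 = 255 - 124/255 ≈ 255 - 0.486 = 254.514 → 255
= RGB(91, 177, 255)


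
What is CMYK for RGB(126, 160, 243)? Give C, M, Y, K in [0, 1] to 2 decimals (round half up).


R'=126/255≈0.4941, G'=160/255≈0.6275, B'=243/255≈0.9529
K = 1 - max(R',G',B') = 1 - 243/255 = 12/255 = 0.04705… → 0.05
(1-R'-K)/(1-K) simplifies to (max-R)/max with max = 243:
C = (243-126)/243 = 117/243 = 0.48148… → 0.48
M = (243-160)/243 = 83/243 = 0.34156… → 0.34
Y = (243-243)/243 = 0/243 = 0 → 0.00
= CMYK(0.48, 0.34, 0.00, 0.05)


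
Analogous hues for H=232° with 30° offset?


Base hue: 232°
Left analog: (232 - 30) mod 360 = 202°
Right analog: (232 + 30) mod 360 = 262°
Analogous hues = 202° and 262°


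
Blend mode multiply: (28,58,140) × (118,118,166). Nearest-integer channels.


Multiply: C = A×B/255, rounded to nearest integer
R: 28×118/255 = 3304/255 ≈ 12.957 → 13
G: 58×118/255 = 6844/255 ≈ 26.839 → 27
B: 140×166/255 = 23240/255 ≈ 91.137 → 91
= RGB(13, 27, 91)


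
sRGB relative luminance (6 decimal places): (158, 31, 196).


Linearize each channel (sRGB transfer function): c = v/255; c_lin = c/12.92 if c ≤ 0.04045, else ((c+0.055)/1.055)^2.4
  R: 158/255 ≈ 0.619608 > 0.04045 → ((0.619608+0.055)/1.055)^2.4 ≈ 0.341914
  G: 31/255 ≈ 0.121569 > 0.04045 → ((0.121569+0.055)/1.055)^2.4 ≈ 0.013702
  B: 196/255 ≈ 0.768627 > 0.04045 → ((0.768627+0.055)/1.055)^2.4 ≈ 0.552011
R_lin = 0.341914, G_lin = 0.013702, B_lin = 0.552011
L = 0.2126×R + 0.7152×G + 0.0722×B
L = 0.2126×0.341914 + 0.7152×0.013702 + 0.0722×0.552011
L ≈ 0.122346


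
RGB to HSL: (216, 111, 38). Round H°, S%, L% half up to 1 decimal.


Normalize: R'=216/255≈0.8471, G'=111/255≈0.4353, B'=38/255≈0.1490
Max=216/255, Min=38/255, Δ=Max-Min=178/255
L = (Max+Min)/2 = (216+38)/510 = 254/510 = 0.49803… → L = 49.8%
L ≤ 0.5 → S = Δ/(Max+Min) = 178/(216+38) = 178/254 = 0.70078… → S = 70.1%
(the 1/255 factors cancel in S and H, so raw channel differences can be used)
Max is R' → H = 60 × (((G-B)/Δ) mod 6) = 60 × (((111-38)/178) mod 6)
  73/178 = 0.4101…
  H = 60 × 0.4101… = 24.606…° → H = 24.6°
= HSL(24.6°, 70.1%, 49.8%)


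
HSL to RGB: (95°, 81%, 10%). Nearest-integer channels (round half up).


H=95°, S=0.81, L=0.10
C = (1-|2L-1|)×S = (1-|-0.80|)×0.81 = 0.162
H' = H/60 = 95/60 ≈ 1.5833; X = C×(1-|H' mod 2 - 1|) = 0.0675
m = L - C/2 = 0.10 - 0.081 = 0.019
Sector ⌊H'⌋ = 1 → (R',G',B') = (0.0675, 0.162, 0.0)
RGB = ((R'+m)×255, (G'+m)×255, (B'+m)×255) = (22.0575, 46.155, 4.845)
Round half up → RGB(22, 46, 5)


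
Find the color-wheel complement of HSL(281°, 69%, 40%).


Complement = opposite side of color wheel = hue + 180°
H' = (281 + 180) mod 360 = 101°
S and L unchanged.
= HSL(101°, 69%, 40%)


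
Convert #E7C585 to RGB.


E7 → 231 (R)
C5 → 197 (G)
85 → 133 (B)
= RGB(231, 197, 133)


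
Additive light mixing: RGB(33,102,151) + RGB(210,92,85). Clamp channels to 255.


Additive: each channel = min(255, C₁+C₂)
R: 33+210 = 243 → 243
G: 102+92 = 194 → 194
B: 151+85 = 236 → 236
= RGB(243, 194, 236)


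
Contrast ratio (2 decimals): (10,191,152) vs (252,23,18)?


Linearize each sRGB channel c=v/255: c/12.92 if c ≤ 0.04045 else ((c+0.055)/1.055)^2.4
L = 0.2126×R_lin + 0.7152×G_lin + 0.0722×B_lin
Color 1 (10,191,152):
  R=10: 10/255≈0.0392 ≤ 0.04045 → 0.0392/12.92 ≈ 0.00304
  G=191: 191/255≈0.7490 > 0.04045 → ((0.7490+0.055)/1.055)^2.4 ≈ 0.52100
  B=152: 152/255≈0.5961 > 0.04045 → ((0.5961+0.055)/1.055)^2.4 ≈ 0.31399
  L1 = 0.2126×0.00304 + 0.7152×0.52100 + 0.0722×0.31399 ≈ 0.39593
Color 2 (252,23,18):
  R=252: 252/255≈0.9882 > 0.04045 → ((0.9882+0.055)/1.055)^2.4 ≈ 0.97345
  G=23: 23/255≈0.0902 > 0.04045 → ((0.0902+0.055)/1.055)^2.4 ≈ 0.00857
  B=18: 18/255≈0.0706 > 0.04045 → ((0.0706+0.055)/1.055)^2.4 ≈ 0.00605
  L2 = 0.2126×0.97345 + 0.7152×0.00857 + 0.0722×0.00605 ≈ 0.21352
Lighter = 0.39593, Darker = 0.21352
Ratio = (L_lighter + 0.05) / (L_darker + 0.05)
Ratio = (0.39593 + 0.05) / (0.21352 + 0.05) = 0.44593 / 0.26352 ≈ 1.6922
Ratio ≈ 1.69:1


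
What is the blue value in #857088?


Color: #857088
R = 85 = 133
G = 70 = 112
B = 88 = 136
Blue = 136


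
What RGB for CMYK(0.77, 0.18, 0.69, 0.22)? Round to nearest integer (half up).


R = 255 × (1-C) × (1-K) = 255 × 0.23 × 0.78 = 45.747 → 46
G = 255 × (1-M) × (1-K) = 255 × 0.82 × 0.78 = 163.098 → 163
B = 255 × (1-Y) × (1-K) = 255 × 0.31 × 0.78 = 61.659 → 62
= RGB(46, 163, 62)


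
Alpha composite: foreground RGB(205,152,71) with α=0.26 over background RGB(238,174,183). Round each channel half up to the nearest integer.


C = α×F + (1-α)×B, with 1-α = 0.74
R: 0.26×205 + 0.74×238 = 53.30 + 176.12 = 229.42 → 229
G: 0.26×152 + 0.74×174 = 39.52 + 128.76 = 168.28 → 168
B: 0.26×71 + 0.74×183 = 18.46 + 135.42 = 153.88 → 154
= RGB(229, 168, 154)


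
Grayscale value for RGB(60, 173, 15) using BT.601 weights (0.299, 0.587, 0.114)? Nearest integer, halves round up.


Gray = 0.299×R + 0.587×G + 0.114×B
Gray = 0.299×60 + 0.587×173 + 0.114×15
Gray = 17.940 + 101.551 + 1.710
Gray = 121.201 → round half up → 121
Gray = 121


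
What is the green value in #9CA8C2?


Color: #9CA8C2
R = 9C = 156
G = A8 = 168
B = C2 = 194
Green = 168


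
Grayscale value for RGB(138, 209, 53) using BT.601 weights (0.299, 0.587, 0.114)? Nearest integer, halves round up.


Gray = 0.299×R + 0.587×G + 0.114×B
Gray = 0.299×138 + 0.587×209 + 0.114×53
Gray = 41.262 + 122.683 + 6.042
Gray = 169.987 → round half up → 170
Gray = 170


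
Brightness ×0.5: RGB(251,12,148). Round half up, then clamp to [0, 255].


Multiply each channel by 0.5, round half up, clamp to [0, 255]
R: 251×0.5 = 125.5 → round → 126
G: 12×0.5 = 6
B: 148×0.5 = 74
= RGB(126, 6, 74)


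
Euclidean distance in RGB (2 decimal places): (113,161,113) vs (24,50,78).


d = √[(R₁-R₂)² + (G₁-G₂)² + (B₁-B₂)²]
d = √[(113-24)² + (161-50)² + (113-78)²]
d = √[7921 + 12321 + 1225]
d = √21467
d ≈ 146.52


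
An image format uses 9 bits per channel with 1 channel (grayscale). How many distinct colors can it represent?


Total bits = 9 bits/channel × 1 channels = 9 bits
Distinct colors = 2^9
= 512 colors


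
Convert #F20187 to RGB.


F2 → 242 (R)
01 → 1 (G)
87 → 135 (B)
= RGB(242, 1, 135)


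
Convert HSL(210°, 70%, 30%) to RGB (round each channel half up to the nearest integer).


H=210°, S=0.70, L=0.30
C = (1-|2L-1|)×S = (1-|-0.40|)×0.70 = 0.42
H' = H/60 = 210/60 ≈ 3.5000; X = C×(1-|H' mod 2 - 1|) = 0.21
m = L - C/2 = 0.30 - 0.21 = 0.09
Sector ⌊H'⌋ = 3 → (R',G',B') = (0.0, 0.21, 0.42)
RGB = ((R'+m)×255, (G'+m)×255, (B'+m)×255) = (22.95, 76.5, 130.05)
Round half up → RGB(23, 77, 130)
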